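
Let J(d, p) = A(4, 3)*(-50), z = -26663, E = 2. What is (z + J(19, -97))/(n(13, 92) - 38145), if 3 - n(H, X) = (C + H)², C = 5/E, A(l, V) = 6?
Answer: 107852/153529 ≈ 0.70249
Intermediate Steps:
C = 5/2 ≈ 2.5000
n(H, X) = 3 - (5/2 + H)²
J(d, p) = -300 (J(d, p) = 6*(-50) = -300)
(z + J(19, -97))/(n(13, 92) - 38145) = (-26663 - 300)/((3 - (5 + 2*13)²/4) - 38145) = -26963/((3 - (5 + 26)²/4) - 38145) = -26963/((3 - ¼*31²) - 38145) = -26963/((3 - ¼*961) - 38145) = -26963/((3 - 961/4) - 38145) = -26963/(-949/4 - 38145) = -26963/(-153529/4) = -26963*(-4/153529) = 107852/153529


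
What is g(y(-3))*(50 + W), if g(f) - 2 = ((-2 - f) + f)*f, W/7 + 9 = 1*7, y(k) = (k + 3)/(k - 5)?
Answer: 72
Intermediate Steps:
y(k) = (3 + k)/(-5 + k)
W = -14 (W = -63 + 7*(1*7) = -63 + 7*7 = -63 + 49 = -14)
g(f) = 2 - 2*f (g(f) = 2 + ((-2 - f) + f)*f = 2 - 2*f)
g(y(-3))*(50 + W) = (2 - 2*(3 - 3)/(-5 - 3))*(50 - 14) = (2 - 2*0/(-8))*36 = (2 - (-1)*0/4)*36 = (2 - 2*0)*36 = (2 + 0)*36 = 2*36 = 72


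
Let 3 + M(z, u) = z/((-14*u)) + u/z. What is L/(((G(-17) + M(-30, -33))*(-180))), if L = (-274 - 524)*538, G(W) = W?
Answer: -5509658/43809 ≈ -125.77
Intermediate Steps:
M(z, u) = -3 + u/z - z/(14*u) (M(z, u) = -3 + (z/((-14*u)) + u/z) = -3 + (z*(-1/(14*u)) + u/z) = -3 + (-z/(14*u) + u/z) = -3 + (u/z - z/(14*u)) = -3 + u/z - z/(14*u))
L = -429324 (L = -798*538 = -429324)
L/(((G(-17) + M(-30, -33))*(-180))) = -429324*(-1/(180*(-17 + (-3 - 33/(-30) - 1/14*(-30)/(-33))))) = -429324*(-1/(180*(-17 + (-3 - 33*(-1/30) - 1/14*(-30)*(-1/33))))) = -429324*(-1/(180*(-17 + (-3 + 11/10 - 5/77)))) = -429324*(-1/(180*(-17 - 1513/770))) = -429324/((-14603/770*(-180))) = -429324/262854/77 = -429324*77/262854 = -5509658/43809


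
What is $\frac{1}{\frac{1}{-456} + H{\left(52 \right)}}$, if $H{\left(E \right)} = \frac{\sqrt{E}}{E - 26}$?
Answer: $\frac{5928}{207923} + \frac{207936 \sqrt{13}}{207923} \approx 3.6343$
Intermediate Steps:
$H{\left(E \right)} = \frac{\sqrt{E}}{-26 + E}$
$\frac{1}{\frac{1}{-456} + H{\left(52 \right)}} = \frac{1}{\frac{1}{-456} + \frac{\sqrt{52}}{-26 + 52}} = \frac{1}{- \frac{1}{456} + \frac{2 \sqrt{13}}{26}} = \frac{1}{- \frac{1}{456} + 2 \sqrt{13} \cdot \frac{1}{26}} = \frac{1}{- \frac{1}{456} + \frac{\sqrt{13}}{13}}$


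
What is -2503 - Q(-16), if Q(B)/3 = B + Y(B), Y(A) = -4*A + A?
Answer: -2599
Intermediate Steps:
Y(A) = -3*A
Q(B) = -6*B (Q(B) = 3*(B - 3*B) = 3*(-2*B) = -6*B)
-2503 - Q(-16) = -2503 - (-6)*(-16) = -2503 - 1*96 = -2503 - 96 = -2599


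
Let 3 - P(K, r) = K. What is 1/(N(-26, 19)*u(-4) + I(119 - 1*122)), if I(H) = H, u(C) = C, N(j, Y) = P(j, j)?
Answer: -1/119 ≈ -0.0084034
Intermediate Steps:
P(K, r) = 3 - K
N(j, Y) = 3 - j
1/(N(-26, 19)*u(-4) + I(119 - 1*122)) = 1/((3 - 1*(-26))*(-4) + (119 - 1*122)) = 1/((3 + 26)*(-4) + (119 - 122)) = 1/(29*(-4) - 3) = 1/(-116 - 3) = 1/(-119) = -1/119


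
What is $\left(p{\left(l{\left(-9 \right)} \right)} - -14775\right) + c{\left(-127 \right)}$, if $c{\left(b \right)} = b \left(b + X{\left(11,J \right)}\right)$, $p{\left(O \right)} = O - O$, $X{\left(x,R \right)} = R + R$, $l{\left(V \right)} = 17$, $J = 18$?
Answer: $26332$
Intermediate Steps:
$X{\left(x,R \right)} = 2 R$
$p{\left(O \right)} = 0$
$c{\left(b \right)} = b \left(36 + b\right)$ ($c{\left(b \right)} = b \left(b + 2 \cdot 18\right) = b \left(b + 36\right) = b \left(36 + b\right)$)
$\left(p{\left(l{\left(-9 \right)} \right)} - -14775\right) + c{\left(-127 \right)} = \left(0 - -14775\right) - 127 \left(36 - 127\right) = \left(0 + 14775\right) - -11557 = 14775 + 11557 = 26332$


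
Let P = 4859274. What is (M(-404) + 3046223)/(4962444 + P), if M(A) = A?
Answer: 1015273/3273906 ≈ 0.31011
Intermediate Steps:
(M(-404) + 3046223)/(4962444 + P) = (-404 + 3046223)/(4962444 + 4859274) = 3045819/9821718 = 3045819*(1/9821718) = 1015273/3273906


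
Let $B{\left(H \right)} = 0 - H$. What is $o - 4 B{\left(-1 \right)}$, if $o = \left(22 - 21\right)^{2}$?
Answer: $-3$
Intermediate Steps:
$B{\left(H \right)} = - H$
$o = 1$ ($o = 1^{2} = 1$)
$o - 4 B{\left(-1 \right)} = 1 - 4 \left(\left(-1\right) \left(-1\right)\right) = 1 - 4 = -3$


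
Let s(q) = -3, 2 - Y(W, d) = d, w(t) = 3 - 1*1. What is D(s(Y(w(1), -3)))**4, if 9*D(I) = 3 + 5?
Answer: 4096/6561 ≈ 0.62430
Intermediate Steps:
w(t) = 2 (w(t) = 3 - 1 = 2)
Y(W, d) = 2 - d
D(I) = 8/9 (D(I) = (3 + 5)/9 = (1/9)*8 = 8/9)
D(s(Y(w(1), -3)))**4 = (8/9)**4 = 4096/6561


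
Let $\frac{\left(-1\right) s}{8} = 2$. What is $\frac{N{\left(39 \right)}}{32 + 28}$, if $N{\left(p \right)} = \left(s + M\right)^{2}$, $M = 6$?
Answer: $\frac{5}{3} \approx 1.6667$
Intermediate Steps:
$s = -16$ ($s = \left(-8\right) 2 = -16$)
$N{\left(p \right)} = 100$ ($N{\left(p \right)} = \left(-16 + 6\right)^{2} = \left(-10\right)^{2} = 100$)
$\frac{N{\left(39 \right)}}{32 + 28} = \frac{100}{32 + 28} = \frac{100}{60} = 100 \cdot \frac{1}{60} = \frac{5}{3}$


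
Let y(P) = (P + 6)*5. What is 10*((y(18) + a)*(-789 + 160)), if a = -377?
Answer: 1616530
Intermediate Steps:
y(P) = 30 + 5*P (y(P) = (6 + P)*5 = 30 + 5*P)
10*((y(18) + a)*(-789 + 160)) = 10*(((30 + 5*18) - 377)*(-789 + 160)) = 10*(((30 + 90) - 377)*(-629)) = 10*((120 - 377)*(-629)) = 10*(-257*(-629)) = 10*161653 = 1616530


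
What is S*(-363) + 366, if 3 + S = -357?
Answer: 131046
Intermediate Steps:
S = -360 (S = -3 - 357 = -360)
S*(-363) + 366 = -360*(-363) + 366 = 130680 + 366 = 131046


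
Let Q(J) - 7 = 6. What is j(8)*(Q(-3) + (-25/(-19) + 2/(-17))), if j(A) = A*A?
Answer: 293504/323 ≈ 908.68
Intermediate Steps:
Q(J) = 13 (Q(J) = 7 + 6 = 13)
j(A) = A²
j(8)*(Q(-3) + (-25/(-19) + 2/(-17))) = 8²*(13 + (-25/(-19) + 2/(-17))) = 64*(13 + (-25*(-1/19) + 2*(-1/17))) = 64*(13 + (25/19 - 2/17)) = 64*(13 + 387/323) = 64*(4586/323) = 293504/323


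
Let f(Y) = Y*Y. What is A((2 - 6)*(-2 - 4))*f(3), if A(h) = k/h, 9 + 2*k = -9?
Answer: -27/8 ≈ -3.3750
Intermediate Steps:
k = -9 (k = -9/2 + (½)*(-9) = -9/2 - 9/2 = -9)
A(h) = -9/h
f(Y) = Y²
A((2 - 6)*(-2 - 4))*f(3) = -9*1/((-2 - 4)*(2 - 6))*3² = -9/((-4*(-6)))*9 = -9/24*9 = -9*1/24*9 = -3/8*9 = -27/8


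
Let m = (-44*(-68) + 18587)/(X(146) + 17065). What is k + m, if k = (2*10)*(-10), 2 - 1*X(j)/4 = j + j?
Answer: -3159421/15905 ≈ -198.64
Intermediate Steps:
X(j) = 8 - 8*j (X(j) = 8 - 4*(j + j) = 8 - 8*j)
k = -200 (k = 20*(-10) = -200)
m = 21579/15905 (m = (-44*(-68) + 18587)/((8 - 8*146) + 17065) = (2992 + 18587)/((8 - 1168) + 17065) = 21579/(-1160 + 17065) = 21579/15905 ≈ 1.3567)
k + m = -200 + 21579/15905 = -3159421/15905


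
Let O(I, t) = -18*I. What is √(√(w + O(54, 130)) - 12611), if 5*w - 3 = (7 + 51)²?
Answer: √(-315275 + 5*I*√7465)/5 ≈ 0.076938 + 112.3*I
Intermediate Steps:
w = 3367/5 (w = ⅗ + (7 + 51)²/5 = ⅗ + (⅕)*58² = ⅗ + (⅕)*3364 = ⅗ + 3364/5 = 3367/5 ≈ 673.40)
√(√(w + O(54, 130)) - 12611) = √(√(3367/5 - 18*54) - 12611) = √(√(3367/5 - 972) - 12611) = √(√(-1493/5) - 12611) = √(I*√7465/5 - 12611) = √(-12611 + I*√7465/5)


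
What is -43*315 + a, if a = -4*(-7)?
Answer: -13517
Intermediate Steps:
a = 28
-43*315 + a = -43*315 + 28 = -13545 + 28 = -13517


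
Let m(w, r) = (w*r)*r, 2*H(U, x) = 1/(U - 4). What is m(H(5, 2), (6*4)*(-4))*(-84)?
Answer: -387072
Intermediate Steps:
H(U, x) = 1/(2*(-4 + U)) (H(U, x) = 1/(2*(U - 4)) = 1/(2*(-4 + U)))
m(w, r) = w*r² (m(w, r) = (r*w)*r = w*r²)
m(H(5, 2), (6*4)*(-4))*(-84) = ((1/(2*(-4 + 5)))*((6*4)*(-4))²)*(-84) = (((½)/1)*(24*(-4))²)*(-84) = (((½)*1)*(-96)²)*(-84) = ((½)*9216)*(-84) = 4608*(-84) = -387072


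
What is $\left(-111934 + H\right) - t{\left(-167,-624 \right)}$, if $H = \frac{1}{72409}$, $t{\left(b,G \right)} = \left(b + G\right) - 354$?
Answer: $- \frac{8022120700}{72409} \approx -1.1079 \cdot 10^{5}$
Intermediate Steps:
$t{\left(b,G \right)} = -354 + G + b$ ($t{\left(b,G \right)} = \left(G + b\right) - 354 = -354 + G + b$)
$H = \frac{1}{72409} \approx 1.381 \cdot 10^{-5}$
$\left(-111934 + H\right) - t{\left(-167,-624 \right)} = \left(-111934 + \frac{1}{72409}\right) - \left(-354 - 624 - 167\right) = - \frac{8105029005}{72409} - -1145 = - \frac{8105029005}{72409} + 1145 = - \frac{8022120700}{72409}$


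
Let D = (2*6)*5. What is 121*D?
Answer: 7260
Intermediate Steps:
D = 60 (D = 12*5 = 60)
121*D = 121*60 = 7260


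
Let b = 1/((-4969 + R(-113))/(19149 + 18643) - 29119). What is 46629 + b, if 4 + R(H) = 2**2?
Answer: 51313825710701/1100470217 ≈ 46629.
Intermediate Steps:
R(H) = 0 (R(H) = -4 + 2**2 = -4 + 4 = 0)
b = -37792/1100470217 (b = 1/((-4969 + 0)/(19149 + 18643) - 29119) = 1/(-4969/37792 - 29119) = 1/(-1100470217/37792) = -37792/1100470217 ≈ -3.4342e-5)
46629 + b = 46629 - 37792/1100470217 = 51313825710701/1100470217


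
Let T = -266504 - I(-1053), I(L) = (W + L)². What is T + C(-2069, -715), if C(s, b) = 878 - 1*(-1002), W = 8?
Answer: -1356649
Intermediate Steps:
I(L) = (8 + L)²
T = -1358529 (T = -266504 - (8 - 1053)² = -266504 - 1*(-1045)² = -266504 - 1*1092025 = -266504 - 1092025 = -1358529)
C(s, b) = 1880 (C(s, b) = 878 + 1002 = 1880)
T + C(-2069, -715) = -1358529 + 1880 = -1356649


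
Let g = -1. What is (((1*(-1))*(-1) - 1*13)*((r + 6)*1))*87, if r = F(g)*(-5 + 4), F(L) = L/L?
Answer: -5220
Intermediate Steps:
F(L) = 1
r = -1 (r = 1*(-5 + 4) = 1*(-1) = -1)
(((1*(-1))*(-1) - 1*13)*((r + 6)*1))*87 = (((1*(-1))*(-1) - 1*13)*((-1 + 6)*1))*87 = ((-1*(-1) - 13)*(5*1))*87 = ((1 - 13)*5)*87 = -12*5*87 = -60*87 = -5220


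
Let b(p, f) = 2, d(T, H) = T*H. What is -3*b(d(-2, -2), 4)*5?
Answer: -30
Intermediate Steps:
d(T, H) = H*T
-3*b(d(-2, -2), 4)*5 = -3*2*5 = -6*5 = -30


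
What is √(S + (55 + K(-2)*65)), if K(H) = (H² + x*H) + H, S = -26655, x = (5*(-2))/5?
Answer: I*√26210 ≈ 161.9*I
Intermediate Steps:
x = -2 (x = -10*⅕ = -2)
K(H) = H² - H (K(H) = (H² - 2*H) + H = H² - H)
√(S + (55 + K(-2)*65)) = √(-26655 + (55 - 2*(-1 - 2)*65)) = √(-26655 + (55 - 2*(-3)*65)) = √(-26655 + (55 + 6*65)) = √(-26655 + (55 + 390)) = √(-26655 + 445) = √(-26210) = I*√26210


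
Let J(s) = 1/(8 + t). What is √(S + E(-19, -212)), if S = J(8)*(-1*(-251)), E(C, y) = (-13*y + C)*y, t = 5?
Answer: I*√98057973/13 ≈ 761.72*I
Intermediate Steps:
J(s) = 1/13 (J(s) = 1/(8 + 5) = 1/13)
E(C, y) = y*(C - 13*y) (E(C, y) = (C - 13*y)*y = y*(C - 13*y))
S = 251/13 (S = (-1*(-251))/13 = (1/13)*251 = 251/13 ≈ 19.308)
√(S + E(-19, -212)) = √(251/13 - 212*(-19 - 13*(-212))) = √(251/13 - 212*(-19 + 2756)) = √(251/13 - 212*2737) = √(251/13 - 580244) = √(-7542921/13) = I*√98057973/13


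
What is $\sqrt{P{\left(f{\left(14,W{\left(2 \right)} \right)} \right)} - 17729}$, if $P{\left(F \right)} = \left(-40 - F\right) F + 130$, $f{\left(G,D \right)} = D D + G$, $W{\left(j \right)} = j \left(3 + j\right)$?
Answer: $i \sqrt{35155} \approx 187.5 i$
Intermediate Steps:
$f{\left(G,D \right)} = G + D^{2}$ ($f{\left(G,D \right)} = D^{2} + G = G + D^{2}$)
$P{\left(F \right)} = 130 + F \left(-40 - F\right)$ ($P{\left(F \right)} = F \left(-40 - F\right) + 130 = 130 + F \left(-40 - F\right)$)
$\sqrt{P{\left(f{\left(14,W{\left(2 \right)} \right)} \right)} - 17729} = \sqrt{\left(130 - \left(14 + \left(2 \left(3 + 2\right)\right)^{2}\right)^{2} - 40 \left(14 + \left(2 \left(3 + 2\right)\right)^{2}\right)\right) - 17729} = \sqrt{\left(130 - \left(14 + \left(2 \cdot 5\right)^{2}\right)^{2} - 40 \left(14 + \left(2 \cdot 5\right)^{2}\right)\right) - 17729} = \sqrt{\left(130 - \left(14 + 10^{2}\right)^{2} - 40 \left(14 + 10^{2}\right)\right) - 17729} = \sqrt{\left(130 - \left(14 + 100\right)^{2} - 40 \left(14 + 100\right)\right) - 17729} = \sqrt{\left(130 - 114^{2} - 4560\right) - 17729} = \sqrt{\left(130 - 12996 - 4560\right) - 17729} = \sqrt{-17426 - 17729} = \sqrt{-35155} = i \sqrt{35155}$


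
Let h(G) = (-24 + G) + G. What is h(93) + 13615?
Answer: 13777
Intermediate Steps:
h(G) = -24 + 2*G
h(93) + 13615 = (-24 + 2*93) + 13615 = (-24 + 186) + 13615 = 162 + 13615 = 13777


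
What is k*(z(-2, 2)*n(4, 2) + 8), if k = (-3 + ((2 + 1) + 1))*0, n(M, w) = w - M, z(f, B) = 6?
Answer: 0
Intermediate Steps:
k = 0 (k = (-3 + (3 + 1))*0 = (-3 + 4)*0 = 1*0 = 0)
k*(z(-2, 2)*n(4, 2) + 8) = 0*(6*(2 - 1*4) + 8) = 0*(6*(2 - 4) + 8) = 0*(6*(-2) + 8) = 0*(-12 + 8) = 0*(-4) = 0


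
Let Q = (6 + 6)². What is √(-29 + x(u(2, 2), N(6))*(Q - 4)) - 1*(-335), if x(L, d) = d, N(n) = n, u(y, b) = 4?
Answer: 335 + √811 ≈ 363.48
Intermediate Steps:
Q = 144 (Q = 12² = 144)
√(-29 + x(u(2, 2), N(6))*(Q - 4)) - 1*(-335) = √(-29 + 6*(144 - 4)) - 1*(-335) = √(-29 + 6*140) + 335 = √(-29 + 840) + 335 = √811 + 335 = 335 + √811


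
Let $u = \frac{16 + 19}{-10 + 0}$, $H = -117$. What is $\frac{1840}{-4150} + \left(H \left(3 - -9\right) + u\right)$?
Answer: $- \frac{1168593}{830} \approx -1407.9$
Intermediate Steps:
$u = - \frac{7}{2}$ ($u = \frac{35}{-10} = 35 \left(- \frac{1}{10}\right) = - \frac{7}{2} \approx -3.5$)
$\frac{1840}{-4150} + \left(H \left(3 - -9\right) + u\right) = \frac{1840}{-4150} - \left(\frac{7}{2} + 117 \left(3 - -9\right)\right) = 1840 \left(- \frac{1}{4150}\right) - \left(\frac{7}{2} + 117 \left(3 + 9\right)\right) = - \frac{184}{415} - \frac{2815}{2} = - \frac{1168593}{830}$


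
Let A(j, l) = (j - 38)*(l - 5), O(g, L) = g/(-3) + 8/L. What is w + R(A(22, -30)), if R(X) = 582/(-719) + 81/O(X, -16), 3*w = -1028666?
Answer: -830585998102/2422311 ≈ -3.4289e+5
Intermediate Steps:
w = -1028666/3 (w = (⅓)*(-1028666) = -1028666/3 ≈ -3.4289e+5)
O(g, L) = 8/L - g/3 (O(g, L) = g*(-⅓) + 8/L = -g/3 + 8/L = 8/L - g/3)
A(j, l) = (-38 + j)*(-5 + l)
R(X) = -582/719 + 81/(-½ - X/3) (R(X) = 582/(-719) + 81/(8/(-16) - X/3) = 582*(-1/719) + 81/(8*(-1/16) - X/3) = -582/719 + 81/(-½ - X/3))
w + R(A(22, -30)) = -1028666/3 + 12*(-29265 - 97*(190 - 38*(-30) - 5*22 + 22*(-30)))/(719*(3 + 2*(190 - 38*(-30) - 5*22 + 22*(-30)))) = -1028666/3 + 12*(-29265 - 97*(190 + 1140 - 110 - 660))/(719*(3 + 2*(190 + 1140 - 110 - 660))) = -1028666/3 + 12*(-29265 - 97*560)/(719*(3 + 2*560)) = -1028666/3 + 12*(-29265 - 54320)/(719*(3 + 1120)) = -1028666/3 + (12/719)*(-83585)/1123 = -1028666/3 + (12/719)*(1/1123)*(-83585) = -1028666/3 - 1003020/807437 = -830585998102/2422311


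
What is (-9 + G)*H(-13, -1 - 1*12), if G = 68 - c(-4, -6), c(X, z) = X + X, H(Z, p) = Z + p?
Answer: -1742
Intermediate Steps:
c(X, z) = 2*X
G = 76 (G = 68 - 2*(-4) = 68 - 1*(-8) = 68 + 8 = 76)
(-9 + G)*H(-13, -1 - 1*12) = (-9 + 76)*(-13 + (-1 - 1*12)) = 67*(-13 + (-1 - 12)) = 67*(-13 - 13) = 67*(-26) = -1742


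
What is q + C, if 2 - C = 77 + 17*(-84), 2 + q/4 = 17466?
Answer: 71209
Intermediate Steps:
q = 69856 (q = -8 + 4*17466 = -8 + 69864 = 69856)
C = 1353 (C = 2 - (77 + 17*(-84)) = 2 - (77 - 1428) = 2 - 1*(-1351) = 2 + 1351 = 1353)
q + C = 69856 + 1353 = 71209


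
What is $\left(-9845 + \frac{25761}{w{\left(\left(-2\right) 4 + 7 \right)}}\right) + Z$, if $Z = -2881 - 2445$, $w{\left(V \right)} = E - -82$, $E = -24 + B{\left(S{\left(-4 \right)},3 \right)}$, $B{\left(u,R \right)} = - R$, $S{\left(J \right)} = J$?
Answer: $- \frac{808644}{55} \approx -14703.0$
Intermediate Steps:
$E = -27$ ($E = -24 - 3 = -27$)
$w{\left(V \right)} = 55$ ($w{\left(V \right)} = -27 - -82 = -27 + 82 = 55$)
$Z = -5326$
$\left(-9845 + \frac{25761}{w{\left(\left(-2\right) 4 + 7 \right)}}\right) + Z = \left(-9845 + \frac{25761}{55}\right) - 5326 = - \frac{515714}{55} - 5326 = - \frac{808644}{55}$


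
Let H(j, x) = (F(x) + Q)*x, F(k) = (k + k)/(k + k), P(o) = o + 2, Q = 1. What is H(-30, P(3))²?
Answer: 100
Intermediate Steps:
P(o) = 2 + o
F(k) = 1 (F(k) = (2*k)/((2*k)) = (2*k)*(1/(2*k)) = 1)
H(j, x) = 2*x (H(j, x) = (1 + 1)*x = 2*x)
H(-30, P(3))² = (2*(2 + 3))² = (2*5)² = 10² = 100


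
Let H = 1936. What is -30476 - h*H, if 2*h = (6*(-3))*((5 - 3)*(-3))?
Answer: -135020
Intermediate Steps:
h = 54 (h = ((6*(-3))*((5 - 3)*(-3)))/2 = (-36*(-3))/2 = (-18*(-6))/2 = (½)*108 = 54)
-30476 - h*H = -30476 - 54*1936 = -30476 - 1*104544 = -30476 - 104544 = -135020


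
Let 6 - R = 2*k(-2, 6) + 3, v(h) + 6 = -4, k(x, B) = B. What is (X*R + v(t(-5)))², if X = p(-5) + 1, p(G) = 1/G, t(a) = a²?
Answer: 7396/25 ≈ 295.84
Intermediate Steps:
v(h) = -10 (v(h) = -6 - 4 = -10)
R = -9 (R = 6 - (2*6 + 3) = 6 - (12 + 3) = 6 - 1*15 = 6 - 15 = -9)
X = ⅘ (X = 1/(-5) + 1 = -⅕ + 1 = ⅘ ≈ 0.80000)
(X*R + v(t(-5)))² = ((⅘)*(-9) - 10)² = (-36/5 - 10)² = (-86/5)² = 7396/25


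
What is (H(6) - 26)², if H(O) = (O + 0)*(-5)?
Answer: 3136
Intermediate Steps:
H(O) = -5*O (H(O) = O*(-5) = -5*O)
(H(6) - 26)² = (-5*6 - 26)² = (-30 - 26)² = (-56)² = 3136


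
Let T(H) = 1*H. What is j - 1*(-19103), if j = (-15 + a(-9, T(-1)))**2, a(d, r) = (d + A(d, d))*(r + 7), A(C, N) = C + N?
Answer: 50432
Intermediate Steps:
T(H) = H
a(d, r) = 3*d*(7 + r) (a(d, r) = (d + (d + d))*(r + 7) = (d + 2*d)*(7 + r) = (3*d)*(7 + r) = 3*d*(7 + r))
j = 31329 (j = (-15 + 3*(-9)*(7 - 1))**2 = (-15 + 3*(-9)*6)**2 = (-15 - 162)**2 = (-177)**2 = 31329)
j - 1*(-19103) = 31329 - 1*(-19103) = 31329 + 19103 = 50432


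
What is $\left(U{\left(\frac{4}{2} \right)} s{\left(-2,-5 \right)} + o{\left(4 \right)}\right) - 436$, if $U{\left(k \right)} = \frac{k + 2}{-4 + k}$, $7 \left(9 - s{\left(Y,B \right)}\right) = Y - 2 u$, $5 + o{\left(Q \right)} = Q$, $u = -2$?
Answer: $- \frac{3181}{7} \approx -454.43$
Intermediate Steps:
$o{\left(Q \right)} = -5 + Q$
$s{\left(Y,B \right)} = \frac{59}{7} - \frac{Y}{7}$ ($s{\left(Y,B \right)} = 9 - \frac{Y - -4}{7} = 9 - \frac{Y + 4}{7} = 9 - \frac{4 + Y}{7} = 9 - \left(\frac{4}{7} + \frac{Y}{7}\right) = \frac{59}{7} - \frac{Y}{7}$)
$U{\left(k \right)} = \frac{2 + k}{-4 + k}$
$\left(U{\left(\frac{4}{2} \right)} s{\left(-2,-5 \right)} + o{\left(4 \right)}\right) - 436 = \left(\frac{2 + \frac{4}{2}}{-4 + \frac{4}{2}} \left(\frac{59}{7} - - \frac{2}{7}\right) + \left(-5 + 4\right)\right) - 436 = \left(\frac{2 + 4 \cdot \frac{1}{2}}{-4 + 4 \cdot \frac{1}{2}} \left(\frac{59}{7} + \frac{2}{7}\right) - 1\right) - 436 = \left(\frac{2 + 2}{-4 + 2} \cdot \frac{61}{7} - 1\right) - 436 = \left(\frac{1}{-2} \cdot 4 \cdot \frac{61}{7} - 1\right) - 436 = \left(\left(- \frac{1}{2}\right) 4 \cdot \frac{61}{7} - 1\right) - 436 = \left(\left(-2\right) \frac{61}{7} - 1\right) - 436 = \left(- \frac{122}{7} - 1\right) - 436 = - \frac{129}{7} - 436 = - \frac{3181}{7}$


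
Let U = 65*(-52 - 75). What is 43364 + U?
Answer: 35109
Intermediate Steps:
U = -8255 (U = 65*(-127) = -8255)
43364 + U = 43364 - 8255 = 35109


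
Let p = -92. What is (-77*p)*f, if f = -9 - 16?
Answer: -177100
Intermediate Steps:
f = -25
(-77*p)*f = -77*(-92)*(-25) = 7084*(-25) = -177100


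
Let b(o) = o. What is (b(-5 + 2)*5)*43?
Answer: -645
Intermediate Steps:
(b(-5 + 2)*5)*43 = ((-5 + 2)*5)*43 = -3*5*43 = -15*43 = -645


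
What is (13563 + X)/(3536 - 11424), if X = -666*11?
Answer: -6237/7888 ≈ -0.79070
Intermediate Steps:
X = -7326
(13563 + X)/(3536 - 11424) = (13563 - 7326)/(3536 - 11424) = 6237/(-7888) = 6237*(-1/7888) = -6237/7888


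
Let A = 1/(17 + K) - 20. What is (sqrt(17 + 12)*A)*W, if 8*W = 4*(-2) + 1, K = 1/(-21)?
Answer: 49693*sqrt(29)/2848 ≈ 93.962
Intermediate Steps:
K = -1/21 ≈ -0.047619
A = -7099/356 (A = 1/(17 - 1/21) - 20 = 1/(356/21) - 20 = 21/356 - 20 = -7099/356 ≈ -19.941)
W = -7/8 (W = (4*(-2) + 1)/8 = (-8 + 1)/8 = (1/8)*(-7) = -7/8 ≈ -0.87500)
(sqrt(17 + 12)*A)*W = (sqrt(17 + 12)*(-7099/356))*(-7/8) = (sqrt(29)*(-7099/356))*(-7/8) = -7099*sqrt(29)/356*(-7/8) = 49693*sqrt(29)/2848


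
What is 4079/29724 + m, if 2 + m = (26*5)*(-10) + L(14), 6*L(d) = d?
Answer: -38627213/29724 ≈ -1299.5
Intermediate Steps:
L(d) = d/6
m = -3899/3 (m = -2 + ((26*5)*(-10) + (1/6)*14) = -2 + (130*(-10) + 7/3) = -2 + (-1300 + 7/3) = -2 - 3893/3 = -3899/3 ≈ -1299.7)
4079/29724 + m = 4079/29724 - 3899/3 = -38627213/29724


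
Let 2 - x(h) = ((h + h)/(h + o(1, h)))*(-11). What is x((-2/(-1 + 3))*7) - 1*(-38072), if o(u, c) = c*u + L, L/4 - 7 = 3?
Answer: 494885/13 ≈ 38068.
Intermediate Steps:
L = 40 (L = 28 + 4*3 = 28 + 12 = 40)
o(u, c) = 40 + c*u (o(u, c) = c*u + 40 = 40 + c*u)
x(h) = 2 + 22*h/(40 + 2*h) (x(h) = 2 - (h + h)/(h + (40 + h*1))*(-11) = 2 - (2*h)/(h + (40 + h))*(-11) = 2 - (2*h)/(40 + 2*h)*(-11) = 2 - 2*h/(40 + 2*h)*(-11) = 2 - (-22)*h/(40 + 2*h) = 2 + 22*h/(40 + 2*h))
x((-2/(-1 + 3))*7) - 1*(-38072) = (40 + 13*((-2/(-1 + 3))*7))/(20 + (-2/(-1 + 3))*7) - 1*(-38072) = (40 + 13*((-2/2)*7))/(20 + (-2/2)*7) + 38072 = (40 + 13*(((½)*(-2))*7))/(20 + ((½)*(-2))*7) + 38072 = (40 + 13*(-1*7))/(20 - 1*7) + 38072 = (40 + 13*(-7))/(20 - 7) + 38072 = (40 - 91)/13 + 38072 = (1/13)*(-51) + 38072 = -51/13 + 38072 = 494885/13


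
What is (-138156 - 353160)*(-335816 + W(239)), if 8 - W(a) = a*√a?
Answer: 164987843328 + 117424524*√239 ≈ 1.6680e+11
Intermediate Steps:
W(a) = 8 - a^(3/2) (W(a) = 8 - a*√a = 8 - a^(3/2))
(-138156 - 353160)*(-335816 + W(239)) = (-138156 - 353160)*(-335816 + (8 - 239^(3/2))) = -491316*(-335816 + (8 - 239*√239)) = -491316*(-335808 - 239*√239) = 164987843328 + 117424524*√239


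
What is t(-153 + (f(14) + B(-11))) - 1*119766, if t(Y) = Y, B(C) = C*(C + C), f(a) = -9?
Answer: -119686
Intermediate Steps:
B(C) = 2*C² (B(C) = C*(2*C) = 2*C²)
t(-153 + (f(14) + B(-11))) - 1*119766 = (-153 + (-9 + 2*(-11)²)) - 1*119766 = (-153 + (-9 + 2*121)) - 119766 = (-153 + (-9 + 242)) - 119766 = (-153 + 233) - 119766 = 80 - 119766 = -119686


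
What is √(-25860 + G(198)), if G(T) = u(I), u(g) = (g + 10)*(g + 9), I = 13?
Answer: I*√25354 ≈ 159.23*I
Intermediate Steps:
u(g) = (9 + g)*(10 + g) (u(g) = (10 + g)*(9 + g) = (9 + g)*(10 + g))
G(T) = 506 (G(T) = 90 + 13² + 19*13 = 90 + 169 + 247 = 506)
√(-25860 + G(198)) = √(-25860 + 506) = √(-25354) = I*√25354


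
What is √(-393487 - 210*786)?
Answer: I*√558547 ≈ 747.36*I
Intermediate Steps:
√(-393487 - 210*786) = √(-393487 - 165060) = √(-558547) = I*√558547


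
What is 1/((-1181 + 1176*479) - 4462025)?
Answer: -1/3899902 ≈ -2.5642e-7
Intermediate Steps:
1/((-1181 + 1176*479) - 4462025) = 1/((-1181 + 563304) - 4462025) = 1/(562123 - 4462025) = 1/(-3899902) = -1/3899902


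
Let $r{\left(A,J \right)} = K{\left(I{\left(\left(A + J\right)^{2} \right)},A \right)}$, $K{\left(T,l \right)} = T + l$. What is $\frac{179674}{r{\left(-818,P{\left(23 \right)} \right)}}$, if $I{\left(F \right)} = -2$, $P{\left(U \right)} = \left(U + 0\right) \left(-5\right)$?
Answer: $- \frac{89837}{410} \approx -219.11$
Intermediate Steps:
$P{\left(U \right)} = - 5 U$ ($P{\left(U \right)} = U \left(-5\right) = - 5 U$)
$r{\left(A,J \right)} = -2 + A$
$\frac{179674}{r{\left(-818,P{\left(23 \right)} \right)}} = \frac{179674}{-2 - 818} = \frac{179674}{-820} = 179674 \left(- \frac{1}{820}\right) = - \frac{89837}{410}$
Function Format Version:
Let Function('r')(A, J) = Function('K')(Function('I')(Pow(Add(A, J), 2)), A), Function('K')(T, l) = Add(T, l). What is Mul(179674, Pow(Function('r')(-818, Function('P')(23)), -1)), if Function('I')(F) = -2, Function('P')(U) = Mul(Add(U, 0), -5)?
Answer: Rational(-89837, 410) ≈ -219.11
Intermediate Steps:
Function('P')(U) = Mul(-5, U) (Function('P')(U) = Mul(U, -5) = Mul(-5, U))
Function('r')(A, J) = Add(-2, A)
Mul(179674, Pow(Function('r')(-818, Function('P')(23)), -1)) = Mul(179674, Pow(Add(-2, -818), -1)) = Mul(179674, Pow(-820, -1)) = Mul(179674, Rational(-1, 820)) = Rational(-89837, 410)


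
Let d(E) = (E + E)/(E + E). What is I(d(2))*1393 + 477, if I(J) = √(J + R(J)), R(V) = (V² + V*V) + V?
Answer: 3263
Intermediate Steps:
R(V) = V + 2*V² (R(V) = (V² + V²) + V = 2*V² + V = V + 2*V²)
d(E) = 1 (d(E) = (2*E)/((2*E)) = (2*E)*(1/(2*E)) = 1)
I(J) = √(J + J*(1 + 2*J))
I(d(2))*1393 + 477 = (√2*√(1*(1 + 1)))*1393 + 477 = (√2*√(1*2))*1393 + 477 = (√2*√2)*1393 + 477 = 2*1393 + 477 = 2786 + 477 = 3263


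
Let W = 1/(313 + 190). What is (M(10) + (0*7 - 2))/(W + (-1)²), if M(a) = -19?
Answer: -503/24 ≈ -20.958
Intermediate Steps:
W = 1/503 ≈ 0.0019881
(M(10) + (0*7 - 2))/(W + (-1)²) = (-19 + (0*7 - 2))/(1/503 + (-1)²) = (-19 + (0 - 2))/(1/503 + 1) = (-19 - 2)/(504/503) = -21*503/504 = -503/24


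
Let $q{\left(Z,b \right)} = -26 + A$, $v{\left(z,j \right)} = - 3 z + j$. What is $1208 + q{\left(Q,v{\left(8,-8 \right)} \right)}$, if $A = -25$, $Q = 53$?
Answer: $1157$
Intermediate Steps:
$v{\left(z,j \right)} = j - 3 z$
$q{\left(Z,b \right)} = -51$ ($q{\left(Z,b \right)} = -26 - 25 = -51$)
$1208 + q{\left(Q,v{\left(8,-8 \right)} \right)} = 1208 - 51 = 1157$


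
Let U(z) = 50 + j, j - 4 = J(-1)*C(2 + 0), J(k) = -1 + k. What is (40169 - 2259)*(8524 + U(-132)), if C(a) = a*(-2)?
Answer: 325495260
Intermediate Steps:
C(a) = -2*a
j = 12 (j = 4 + (-1 - 1)*(-2*(2 + 0)) = 4 - (-4)*2 = 4 - 2*(-4) = 4 + 8 = 12)
U(z) = 62 (U(z) = 50 + 12 = 62)
(40169 - 2259)*(8524 + U(-132)) = (40169 - 2259)*(8524 + 62) = 37910*8586 = 325495260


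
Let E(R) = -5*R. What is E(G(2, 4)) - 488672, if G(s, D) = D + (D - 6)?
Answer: -488682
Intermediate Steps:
G(s, D) = -6 + 2*D (G(s, D) = D + (-6 + D) = -6 + 2*D)
E(G(2, 4)) - 488672 = -5*(-6 + 2*4) - 488672 = -5*(-6 + 8) - 488672 = -5*2 - 488672 = -10 - 488672 = -488682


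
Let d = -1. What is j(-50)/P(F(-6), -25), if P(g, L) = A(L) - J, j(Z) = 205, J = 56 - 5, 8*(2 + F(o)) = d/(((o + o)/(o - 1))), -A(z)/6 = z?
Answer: 205/99 ≈ 2.0707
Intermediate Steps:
A(z) = -6*z
F(o) = -2 - (-1 + o)/(16*o) (F(o) = -2 + (-1/((o + o)/(o - 1)))/8 = -2 + (-1/((2*o)/(-1 + o)))/8 = -2 + (-1/(2*o/(-1 + o)))/8 = -2 + (-(-1 + o)/(2*o))/8 = -2 - (-1 + o)/(16*o))
J = 51
P(g, L) = -51 - 6*L (P(g, L) = -6*L - 1*51 = -6*L - 51 = -51 - 6*L)
j(-50)/P(F(-6), -25) = 205/(-51 - 6*(-25)) = 205/(-51 + 150) = 205/99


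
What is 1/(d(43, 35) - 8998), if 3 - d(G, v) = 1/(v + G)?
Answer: -78/701611 ≈ -0.00011117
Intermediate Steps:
d(G, v) = 3 - 1/(G + v) (d(G, v) = 3 - 1/(v + G) = 3 - 1/(G + v))
1/(d(43, 35) - 8998) = 1/((-1 + 3*43 + 3*35)/(43 + 35) - 8998) = 1/((-1 + 129 + 105)/78 - 8998) = 1/((1/78)*233 - 8998) = 1/(233/78 - 8998) = 1/(-701611/78) = -78/701611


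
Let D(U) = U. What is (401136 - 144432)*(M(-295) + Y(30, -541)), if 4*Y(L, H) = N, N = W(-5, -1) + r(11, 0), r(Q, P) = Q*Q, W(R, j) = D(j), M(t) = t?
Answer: -68026560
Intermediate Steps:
W(R, j) = j
r(Q, P) = Q**2
N = 120 (N = -1 + 11**2 = -1 + 121 = 120)
Y(L, H) = 30 (Y(L, H) = (1/4)*120 = 30)
(401136 - 144432)*(M(-295) + Y(30, -541)) = (401136 - 144432)*(-295 + 30) = 256704*(-265) = -68026560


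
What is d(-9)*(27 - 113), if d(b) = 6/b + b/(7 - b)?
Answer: 2537/24 ≈ 105.71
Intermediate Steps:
d(-9)*(27 - 113) = ((-42 - 1*(-9)² + 6*(-9))/((-9)*(-7 - 9)))*(27 - 113) = -⅑*(-42 - 1*81 - 54)/(-16)*(-86) = -⅑*(-1/16)*(-42 - 81 - 54)*(-86) = -⅑*(-1/16)*(-177)*(-86) = -59/48*(-86) = 2537/24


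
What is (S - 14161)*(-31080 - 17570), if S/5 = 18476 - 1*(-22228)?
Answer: -9212315350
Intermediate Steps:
S = 203520 (S = 5*(18476 - 1*(-22228)) = 5*(18476 + 22228) = 5*40704 = 203520)
(S - 14161)*(-31080 - 17570) = (203520 - 14161)*(-31080 - 17570) = 189359*(-48650) = -9212315350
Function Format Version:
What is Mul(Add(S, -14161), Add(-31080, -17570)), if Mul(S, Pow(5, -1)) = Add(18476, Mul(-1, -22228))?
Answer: -9212315350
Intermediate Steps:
S = 203520 (S = Mul(5, Add(18476, Mul(-1, -22228))) = Mul(5, Add(18476, 22228)) = Mul(5, 40704) = 203520)
Mul(Add(S, -14161), Add(-31080, -17570)) = Mul(Add(203520, -14161), Add(-31080, -17570)) = Mul(189359, -48650) = -9212315350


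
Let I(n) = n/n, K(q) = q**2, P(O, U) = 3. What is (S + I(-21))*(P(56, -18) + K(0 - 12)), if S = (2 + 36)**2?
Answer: 212415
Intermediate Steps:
I(n) = 1
S = 1444 (S = 38**2 = 1444)
(S + I(-21))*(P(56, -18) + K(0 - 12)) = (1444 + 1)*(3 + (0 - 12)**2) = 1445*(3 + (-12)**2) = 1445*(3 + 144) = 1445*147 = 212415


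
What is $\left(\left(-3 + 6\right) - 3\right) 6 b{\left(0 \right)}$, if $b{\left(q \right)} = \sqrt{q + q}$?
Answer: $0$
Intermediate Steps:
$b{\left(q \right)} = \sqrt{2} \sqrt{q}$ ($b{\left(q \right)} = \sqrt{2 q} = \sqrt{2} \sqrt{q}$)
$\left(\left(-3 + 6\right) - 3\right) 6 b{\left(0 \right)} = \left(\left(-3 + 6\right) - 3\right) 6 \sqrt{2} \sqrt{0} = \left(3 - 3\right) 6 \sqrt{2} \cdot 0 = 0 \cdot 6 \cdot 0 = 0 \cdot 0 = 0$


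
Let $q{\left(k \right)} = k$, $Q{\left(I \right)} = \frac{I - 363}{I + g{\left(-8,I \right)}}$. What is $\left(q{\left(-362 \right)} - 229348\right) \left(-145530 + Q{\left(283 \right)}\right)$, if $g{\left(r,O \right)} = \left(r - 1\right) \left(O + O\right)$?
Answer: $\frac{160830250522500}{4811} \approx 3.343 \cdot 10^{10}$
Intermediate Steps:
$g{\left(r,O \right)} = 2 O \left(-1 + r\right)$ ($g{\left(r,O \right)} = \left(-1 + r\right) 2 O = 2 O \left(-1 + r\right)$)
$Q{\left(I \right)} = - \frac{-363 + I}{17 I}$ ($Q{\left(I \right)} = \frac{I - 363}{I + 2 I \left(-1 - 8\right)} = \frac{-363 + I}{I + 2 I \left(-9\right)} = \frac{-363 + I}{I - 18 I} = \frac{-363 + I}{\left(-17\right) I} = \left(-363 + I\right) \left(- \frac{1}{17 I}\right) = - \frac{-363 + I}{17 I}$)
$\left(q{\left(-362 \right)} - 229348\right) \left(-145530 + Q{\left(283 \right)}\right) = \left(-362 - 229348\right) \left(-145530 + \frac{363 - 283}{17 \cdot 283}\right) = - 229710 \left(-145530 + \frac{1}{17} \cdot \frac{1}{283} \left(363 - 283\right)\right) = - 229710 \left(-145530 + \frac{1}{17} \cdot \frac{1}{283} \cdot 80\right) = - 229710 \left(-145530 + \frac{80}{4811}\right) = \left(-229710\right) \left(- \frac{700144750}{4811}\right) = \frac{160830250522500}{4811}$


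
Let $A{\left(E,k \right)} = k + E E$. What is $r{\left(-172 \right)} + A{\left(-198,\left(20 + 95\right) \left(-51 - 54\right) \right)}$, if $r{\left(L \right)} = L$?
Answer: $26957$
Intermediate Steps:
$A{\left(E,k \right)} = k + E^{2}$
$r{\left(-172 \right)} + A{\left(-198,\left(20 + 95\right) \left(-51 - 54\right) \right)} = -172 + \left(\left(20 + 95\right) \left(-51 - 54\right) + \left(-198\right)^{2}\right) = -172 + \left(115 \left(-105\right) + 39204\right) = -172 + \left(-12075 + 39204\right) = -172 + 27129 = 26957$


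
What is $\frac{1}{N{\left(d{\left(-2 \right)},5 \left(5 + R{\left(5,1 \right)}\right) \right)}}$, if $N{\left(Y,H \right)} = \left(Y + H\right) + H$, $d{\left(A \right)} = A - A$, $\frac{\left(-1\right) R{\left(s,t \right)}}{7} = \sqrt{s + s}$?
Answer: $- \frac{1}{930} - \frac{7 \sqrt{10}}{4650} \approx -0.0058357$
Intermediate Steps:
$R{\left(s,t \right)} = - 7 \sqrt{2} \sqrt{s}$ ($R{\left(s,t \right)} = - 7 \sqrt{s + s} = - 7 \sqrt{2 s} = - 7 \sqrt{2} \sqrt{s}$)
$d{\left(A \right)} = 0$
$N{\left(Y,H \right)} = Y + 2 H$ ($N{\left(Y,H \right)} = \left(H + Y\right) + H = Y + 2 H$)
$\frac{1}{N{\left(d{\left(-2 \right)},5 \left(5 + R{\left(5,1 \right)}\right) \right)}} = \frac{1}{0 + 2 \cdot 5 \left(5 - 7 \sqrt{2} \sqrt{5}\right)} = \frac{1}{0 + 2 \cdot 5 \left(5 - 7 \sqrt{10}\right)} = \frac{1}{0 + 2 \left(25 - 35 \sqrt{10}\right)} = \frac{1}{0 + \left(50 - 70 \sqrt{10}\right)} = \frac{1}{50 - 70 \sqrt{10}}$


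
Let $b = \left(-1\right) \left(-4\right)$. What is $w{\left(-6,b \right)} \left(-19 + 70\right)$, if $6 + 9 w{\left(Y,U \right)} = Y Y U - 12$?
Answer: $714$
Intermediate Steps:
$b = 4$
$w{\left(Y,U \right)} = -2 + \frac{U Y^{2}}{9}$ ($w{\left(Y,U \right)} = - \frac{2}{3} + \frac{Y Y U - 12}{9} = - \frac{2}{3} + \frac{Y^{2} U - 12}{9} = - \frac{2}{3} + \frac{U Y^{2} - 12}{9} = - \frac{2}{3} + \frac{-12 + U Y^{2}}{9} = - \frac{2}{3} + \left(- \frac{4}{3} + \frac{U Y^{2}}{9}\right) = -2 + \frac{U Y^{2}}{9}$)
$w{\left(-6,b \right)} \left(-19 + 70\right) = \left(-2 + \frac{1}{9} \cdot 4 \left(-6\right)^{2}\right) \left(-19 + 70\right) = \left(-2 + \frac{1}{9} \cdot 4 \cdot 36\right) 51 = \left(-2 + 16\right) 51 = 14 \cdot 51 = 714$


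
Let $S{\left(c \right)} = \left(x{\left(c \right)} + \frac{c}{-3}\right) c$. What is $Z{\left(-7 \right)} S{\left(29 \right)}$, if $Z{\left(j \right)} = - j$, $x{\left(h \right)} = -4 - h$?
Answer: $- \frac{25984}{3} \approx -8661.3$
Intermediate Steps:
$S{\left(c \right)} = c \left(-4 - \frac{4 c}{3}\right)$ ($S{\left(c \right)} = \left(\left(-4 - c\right) + \frac{c}{-3}\right) c = \left(\left(-4 - c\right) + c \left(- \frac{1}{3}\right)\right) c = \left(\left(-4 - c\right) - \frac{c}{3}\right) c = \left(-4 - \frac{4 c}{3}\right) c = c \left(-4 - \frac{4 c}{3}\right)$)
$Z{\left(-7 \right)} S{\left(29 \right)} = \left(-1\right) \left(-7\right) \left(\left(- \frac{4}{3}\right) 29 \left(3 + 29\right)\right) = 7 \left(\left(- \frac{4}{3}\right) 29 \cdot 32\right) = 7 \left(- \frac{3712}{3}\right) = - \frac{25984}{3}$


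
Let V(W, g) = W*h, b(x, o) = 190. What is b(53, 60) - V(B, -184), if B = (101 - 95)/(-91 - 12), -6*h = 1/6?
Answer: 117419/618 ≈ 190.00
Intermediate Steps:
h = -1/36 (h = -⅙/6 = -⅙*⅙ = -1/36 ≈ -0.027778)
B = -6/103 (B = 6/(-103) = 6*(-1/103) = -6/103 ≈ -0.058252)
V(W, g) = -W/36 (V(W, g) = W*(-1/36) = -W/36)
b(53, 60) - V(B, -184) = 190 - (-1)*(-6)/(36*103) = 190 - 1*1/618 = 190 - 1/618 = 117419/618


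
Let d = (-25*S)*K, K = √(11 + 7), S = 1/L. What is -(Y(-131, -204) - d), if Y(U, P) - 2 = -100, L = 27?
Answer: 98 - 25*√2/9 ≈ 94.072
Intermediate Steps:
Y(U, P) = -98 (Y(U, P) = 2 - 100 = -98)
S = 1/27 ≈ 0.037037
K = 3*√2 (K = √18 = 3*√2 ≈ 4.2426)
d = -25*√2/9 (d = (-25*1/27)*(3*√2) = -25*√2/9 ≈ -3.9284)
-(Y(-131, -204) - d) = -(-98 - (-25)*√2/9) = -(-98 + 25*√2/9) = 98 - 25*√2/9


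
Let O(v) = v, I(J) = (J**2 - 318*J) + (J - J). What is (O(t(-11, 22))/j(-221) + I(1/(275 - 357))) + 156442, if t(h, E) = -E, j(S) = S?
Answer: 232479348713/1486004 ≈ 1.5645e+5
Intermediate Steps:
I(J) = J**2 - 318*J (I(J) = (J**2 - 318*J) + 0 = J**2 - 318*J)
(O(t(-11, 22))/j(-221) + I(1/(275 - 357))) + 156442 = (-1*22/(-221) + (-318 + 1/(275 - 357))/(275 - 357)) + 156442 = (-22*(-1/221) + (-318 + 1/(-82))/(-82)) + 156442 = (22/221 - (-318 - 1/82)/82) + 156442 = (22/221 - 1/82*(-26077/82)) + 156442 = (22/221 + 26077/6724) + 156442 = 5910945/1486004 + 156442 = 232479348713/1486004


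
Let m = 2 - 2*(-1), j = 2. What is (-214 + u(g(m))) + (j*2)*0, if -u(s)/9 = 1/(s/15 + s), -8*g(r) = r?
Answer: -1577/8 ≈ -197.13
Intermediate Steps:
m = 4 (m = 2 + 2 = 4)
g(r) = -r/8
u(s) = -135/(16*s) (u(s) = -9/(s/15 + s) = -9*15/(16*s) = -135/(16*s))
(-214 + u(g(m))) + (j*2)*0 = (-214 - 135/(16*((-1/8*4)))) + (2*2)*0 = (-214 - 135/(16*(-1/2))) + 4*0 = (-214 - 135/16*(-2)) + 0 = (-214 + 135/8) + 0 = -1577/8 + 0 = -1577/8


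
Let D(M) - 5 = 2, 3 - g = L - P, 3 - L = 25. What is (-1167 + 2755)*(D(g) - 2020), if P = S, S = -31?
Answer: -3196644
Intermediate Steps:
L = -22 (L = 3 - 1*25 = 3 - 25 = -22)
P = -31
g = -6 (g = 3 - (-22 - 1*(-31)) = 3 - (-22 + 31) = 3 - 1*9 = 3 - 9 = -6)
D(M) = 7 (D(M) = 5 + 2 = 7)
(-1167 + 2755)*(D(g) - 2020) = (-1167 + 2755)*(7 - 2020) = 1588*(-2013) = -3196644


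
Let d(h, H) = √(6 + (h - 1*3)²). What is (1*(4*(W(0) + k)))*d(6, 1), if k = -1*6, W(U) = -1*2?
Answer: -32*√15 ≈ -123.94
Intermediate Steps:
W(U) = -2
k = -6
d(h, H) = √(6 + (-3 + h)²) (d(h, H) = √(6 + (h - 3)²) = √(6 + (-3 + h)²))
(1*(4*(W(0) + k)))*d(6, 1) = (1*(4*(-2 - 6)))*√(6 + (-3 + 6)²) = (1*(4*(-8)))*√(6 + 3²) = (1*(-32))*√(6 + 9) = -32*√15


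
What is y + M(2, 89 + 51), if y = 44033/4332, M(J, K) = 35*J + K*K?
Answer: 85254473/4332 ≈ 19680.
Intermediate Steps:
M(J, K) = K² + 35*J (M(J, K) = 35*J + K² = K² + 35*J)
y = 44033/4332 (y = 44033*(1/4332) = 44033/4332 ≈ 10.165)
y + M(2, 89 + 51) = 44033/4332 + ((89 + 51)² + 35*2) = 44033/4332 + (140² + 70) = 44033/4332 + (19600 + 70) = 44033/4332 + 19670 = 85254473/4332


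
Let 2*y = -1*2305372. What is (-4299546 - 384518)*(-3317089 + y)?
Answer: 20936712165600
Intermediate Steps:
y = -1152686 (y = (-1*2305372)/2 = (½)*(-2305372) = -1152686)
(-4299546 - 384518)*(-3317089 + y) = (-4299546 - 384518)*(-3317089 - 1152686) = -4684064*(-4469775) = 20936712165600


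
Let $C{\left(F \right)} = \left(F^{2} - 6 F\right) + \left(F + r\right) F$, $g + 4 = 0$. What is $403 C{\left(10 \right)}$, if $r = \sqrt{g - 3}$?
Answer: $56420 + 4030 i \sqrt{7} \approx 56420.0 + 10662.0 i$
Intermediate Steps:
$g = -4$ ($g = -4 + 0 = -4$)
$r = i \sqrt{7}$ ($r = \sqrt{-4 - 3} = \sqrt{-7} = i \sqrt{7} \approx 2.6458 i$)
$C{\left(F \right)} = F^{2} - 6 F + F \left(F + i \sqrt{7}\right)$ ($C{\left(F \right)} = \left(F^{2} - 6 F\right) + \left(F + i \sqrt{7}\right) F = \left(F^{2} - 6 F\right) + F \left(F + i \sqrt{7}\right) = F^{2} - 6 F + F \left(F + i \sqrt{7}\right)$)
$403 C{\left(10 \right)} = 403 \cdot 10 \left(-6 + 2 \cdot 10 + i \sqrt{7}\right) = 403 \cdot 10 \left(-6 + 20 + i \sqrt{7}\right) = 403 \cdot 10 \left(14 + i \sqrt{7}\right) = 403 \left(140 + 10 i \sqrt{7}\right) = 56420 + 4030 i \sqrt{7}$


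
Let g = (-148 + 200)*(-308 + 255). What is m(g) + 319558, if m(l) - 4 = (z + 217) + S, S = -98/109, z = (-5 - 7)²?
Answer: 34871509/109 ≈ 3.1992e+5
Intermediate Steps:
z = 144 (z = (-12)² = 144)
S = -98/109 (S = -98*1/109 = -98/109 ≈ -0.89908)
g = -2756 (g = 52*(-53) = -2756)
m(l) = 39687/109 (m(l) = 4 + ((144 + 217) - 98/109) = 4 + (361 - 98/109) = 4 + 39251/109 = 39687/109)
m(g) + 319558 = 39687/109 + 319558 = 34871509/109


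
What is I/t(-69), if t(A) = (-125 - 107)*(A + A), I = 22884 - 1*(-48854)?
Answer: 35869/16008 ≈ 2.2407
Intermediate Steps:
I = 71738 (I = 22884 + 48854 = 71738)
t(A) = -464*A
I/t(-69) = 71738/((-464*(-69))) = 71738/32016 = 71738*(1/32016) = 35869/16008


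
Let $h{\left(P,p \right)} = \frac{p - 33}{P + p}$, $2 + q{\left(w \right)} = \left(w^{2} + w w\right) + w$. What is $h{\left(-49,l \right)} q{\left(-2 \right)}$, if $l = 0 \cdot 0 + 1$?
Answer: $\frac{8}{3} \approx 2.6667$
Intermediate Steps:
$q{\left(w \right)} = -2 + w + 2 w^{2}$ ($q{\left(w \right)} = -2 + \left(\left(w^{2} + w w\right) + w\right) = -2 + \left(\left(w^{2} + w^{2}\right) + w\right) = -2 + \left(2 w^{2} + w\right) = -2 + \left(w + 2 w^{2}\right) = -2 + w + 2 w^{2}$)
$l = 1$ ($l = 0 + 1 = 1$)
$h{\left(P,p \right)} = \frac{-33 + p}{P + p}$
$h{\left(-49,l \right)} q{\left(-2 \right)} = \frac{-33 + 1}{-49 + 1} \left(-2 - 2 + 2 \left(-2\right)^{2}\right) = \frac{1}{-48} \left(-32\right) \left(-2 - 2 + 2 \cdot 4\right) = \left(- \frac{1}{48}\right) \left(-32\right) \left(-2 - 2 + 8\right) = \frac{2}{3} \cdot 4 = \frac{8}{3}$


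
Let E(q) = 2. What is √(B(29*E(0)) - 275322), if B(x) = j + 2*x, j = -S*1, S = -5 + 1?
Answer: 3*I*√30578 ≈ 524.6*I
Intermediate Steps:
S = -4
j = 4 (j = -1*(-4)*1 = 4*1 = 4)
B(x) = 4 + 2*x
√(B(29*E(0)) - 275322) = √((4 + 2*(29*2)) - 275322) = √((4 + 2*58) - 275322) = √((4 + 116) - 275322) = √(120 - 275322) = √(-275202) = 3*I*√30578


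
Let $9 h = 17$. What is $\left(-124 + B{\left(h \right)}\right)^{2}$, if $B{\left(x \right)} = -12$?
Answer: $18496$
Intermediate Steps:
$h = \frac{17}{9}$ ($h = \frac{1}{9} \cdot 17 = \frac{17}{9} \approx 1.8889$)
$\left(-124 + B{\left(h \right)}\right)^{2} = \left(-124 - 12\right)^{2} = \left(-136\right)^{2} = 18496$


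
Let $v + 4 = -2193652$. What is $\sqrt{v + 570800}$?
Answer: $2 i \sqrt{405714} \approx 1273.9 i$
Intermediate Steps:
$v = -2193656$ ($v = -4 - 2193652 = -2193656$)
$\sqrt{v + 570800} = \sqrt{-2193656 + 570800} = \sqrt{-1622856} = 2 i \sqrt{405714}$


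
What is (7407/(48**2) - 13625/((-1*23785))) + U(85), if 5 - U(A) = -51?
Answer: 72808963/1217792 ≈ 59.788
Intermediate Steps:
U(A) = 56 (U(A) = 5 - 1*(-51) = 5 + 51 = 56)
(7407/(48**2) - 13625/((-1*23785))) + U(85) = (7407/(48**2) - 13625/((-1*23785))) + 56 = (7407/2304 - 13625/(-23785)) + 56 = (7407*(1/2304) - 13625*(-1/23785)) + 56 = (823/256 + 2725/4757) + 56 = 4612611/1217792 + 56 = 72808963/1217792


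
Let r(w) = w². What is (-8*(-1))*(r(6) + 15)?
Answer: 408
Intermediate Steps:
(-8*(-1))*(r(6) + 15) = (-8*(-1))*(6² + 15) = 8*(36 + 15) = 8*51 = 408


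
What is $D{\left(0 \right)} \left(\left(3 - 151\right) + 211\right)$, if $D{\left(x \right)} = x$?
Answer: $0$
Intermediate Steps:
$D{\left(0 \right)} \left(\left(3 - 151\right) + 211\right) = 0 \left(\left(3 - 151\right) + 211\right) = 0 \left(-148 + 211\right) = 0 \cdot 63 = 0$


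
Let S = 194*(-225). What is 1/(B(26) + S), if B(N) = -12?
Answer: -1/43662 ≈ -2.2903e-5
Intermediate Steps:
S = -43650
1/(B(26) + S) = 1/(-12 - 43650) = 1/(-43662) = -1/43662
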